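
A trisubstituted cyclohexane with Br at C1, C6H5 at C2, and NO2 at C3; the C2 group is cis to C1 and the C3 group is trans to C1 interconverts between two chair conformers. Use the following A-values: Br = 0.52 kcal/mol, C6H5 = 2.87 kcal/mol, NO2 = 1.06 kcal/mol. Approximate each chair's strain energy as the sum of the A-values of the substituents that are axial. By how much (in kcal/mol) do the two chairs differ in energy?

3.41 kcal/mol

Chair I (bromo axial, phenyl equatorial, nitro equatorial): E = 0.52 kcal/mol.
Chair II (bromo equatorial, phenyl axial, nitro axial): E = 3.93 kcal/mol.
ΔE = 3.93 − 0.52 = 3.41 kcal/mol; chair I is more stable.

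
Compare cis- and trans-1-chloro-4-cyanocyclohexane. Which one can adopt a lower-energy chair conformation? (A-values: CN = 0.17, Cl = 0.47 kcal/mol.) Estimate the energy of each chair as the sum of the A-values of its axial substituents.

At 1,4 positions (parity opposite): cis → (a,e or e,a); trans → (e,e or a,a).
Best chair for cis: E = 0.17 kcal/mol; best chair for trans: E = 0.00 kcal/mol.
The trans isomer is lower by 0.17 kcal/mol.

trans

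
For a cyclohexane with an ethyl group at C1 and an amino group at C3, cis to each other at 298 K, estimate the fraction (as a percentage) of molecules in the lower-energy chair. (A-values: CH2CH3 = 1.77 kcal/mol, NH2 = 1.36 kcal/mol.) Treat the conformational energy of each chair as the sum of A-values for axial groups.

99.5%

C1 and C3 have the same parity, so for the cis isomer the two substituents are e,e in one chair and a,a in the other.
Chair I (ethyl axial, amino axial): E = 3.13 kcal/mol; chair II (ethyl equatorial, amino equatorial): E = 0.00 kcal/mol.
ΔG = 3.13 kcal/mol between the two chairs.
K = exp(ΔG/RT) with R = 1.987×10⁻³ kcal mol⁻¹ K⁻¹ and T = 298 K gives K ≈ 198.
Fraction in the lower-energy chair = K/(K+1) = 99.5%.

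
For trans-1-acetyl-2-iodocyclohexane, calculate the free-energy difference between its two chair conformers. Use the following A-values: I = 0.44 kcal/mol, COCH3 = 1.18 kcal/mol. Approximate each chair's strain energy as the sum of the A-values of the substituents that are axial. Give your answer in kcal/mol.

C1 and C2 have opposite parity, so for the trans isomer the two substituents are e,e in one chair and a,a in the other.
Chair I (iodo axial, acetyl axial): E = 1.62 kcal/mol.
Chair II (iodo equatorial, acetyl equatorial): E = 0.00 kcal/mol.
ΔE = 1.62 − 0.00 = 1.62 kcal/mol; chair II is more stable.

1.62 kcal/mol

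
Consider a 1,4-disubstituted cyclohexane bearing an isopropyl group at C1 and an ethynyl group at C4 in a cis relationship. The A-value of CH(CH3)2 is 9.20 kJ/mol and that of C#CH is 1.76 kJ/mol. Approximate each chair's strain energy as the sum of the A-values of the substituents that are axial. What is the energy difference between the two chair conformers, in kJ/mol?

C1 and C4 have opposite parity, so for the cis isomer the two substituents are one axial and one equatorial in each chair.
Chair I (isopropyl axial, ethynyl equatorial): E = 9.20 kJ/mol.
Chair II (isopropyl equatorial, ethynyl axial): E = 1.76 kJ/mol.
ΔE = 9.20 − 1.76 = 7.44 kJ/mol; chair II is more stable.

7.44 kJ/mol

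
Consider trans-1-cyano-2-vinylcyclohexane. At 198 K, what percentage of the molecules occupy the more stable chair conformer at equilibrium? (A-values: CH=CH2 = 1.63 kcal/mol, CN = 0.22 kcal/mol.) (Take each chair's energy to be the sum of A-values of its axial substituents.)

C1 and C2 have opposite parity, so for the trans isomer the two substituents are e,e in one chair and a,a in the other.
Chair I (vinyl axial, cyano axial): E = 1.85 kcal/mol; chair II (vinyl equatorial, cyano equatorial): E = 0.00 kcal/mol.
ΔG = 1.85 kcal/mol between the two chairs.
K = exp(ΔG/RT) with R = 1.987×10⁻³ kcal mol⁻¹ K⁻¹ and T = 198 K gives K ≈ 110.
Fraction in the lower-energy chair = K/(K+1) = 99.1%.

99.1%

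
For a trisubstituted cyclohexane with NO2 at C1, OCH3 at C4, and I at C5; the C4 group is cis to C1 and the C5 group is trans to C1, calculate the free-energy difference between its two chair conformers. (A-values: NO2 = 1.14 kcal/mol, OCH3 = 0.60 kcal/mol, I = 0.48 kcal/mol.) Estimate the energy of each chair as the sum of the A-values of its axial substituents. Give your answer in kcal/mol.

Chair I (nitro axial, methoxy equatorial, iodo equatorial): E = 1.14 kcal/mol.
Chair II (nitro equatorial, methoxy axial, iodo axial): E = 1.08 kcal/mol.
ΔE = 1.14 − 1.08 = 0.06 kcal/mol; chair II is more stable.

0.06 kcal/mol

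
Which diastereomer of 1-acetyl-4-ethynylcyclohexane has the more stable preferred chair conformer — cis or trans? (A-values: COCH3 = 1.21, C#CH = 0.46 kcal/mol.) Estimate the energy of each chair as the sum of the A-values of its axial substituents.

At 1,4 positions (parity opposite): cis → (a,e or e,a); trans → (e,e or a,a).
Best chair for cis: E = 0.46 kcal/mol; best chair for trans: E = 0.00 kcal/mol.
The trans isomer is lower by 0.46 kcal/mol.

trans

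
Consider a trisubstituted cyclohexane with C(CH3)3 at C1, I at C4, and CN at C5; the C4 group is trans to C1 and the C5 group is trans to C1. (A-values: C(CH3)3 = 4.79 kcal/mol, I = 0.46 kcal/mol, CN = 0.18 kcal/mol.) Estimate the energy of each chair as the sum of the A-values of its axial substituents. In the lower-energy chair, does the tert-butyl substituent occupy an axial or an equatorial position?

Chair I (tert-butyl axial, iodo axial, cyano equatorial): E = 5.25 kcal/mol.
Chair II (tert-butyl equatorial, iodo equatorial, cyano axial): E = 0.18 kcal/mol.
Chair II is the more stable (lower-energy) conformer, and in that chair the tert-butyl group is equatorial.

equatorial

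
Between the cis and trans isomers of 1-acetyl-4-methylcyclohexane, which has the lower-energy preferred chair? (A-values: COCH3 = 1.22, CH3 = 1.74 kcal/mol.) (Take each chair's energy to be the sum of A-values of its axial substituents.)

At 1,4 positions (parity opposite): cis → (a,e or e,a); trans → (e,e or a,a).
Best chair for cis: E = 1.22 kcal/mol; best chair for trans: E = 0.00 kcal/mol.
The trans isomer is lower by 1.22 kcal/mol.

trans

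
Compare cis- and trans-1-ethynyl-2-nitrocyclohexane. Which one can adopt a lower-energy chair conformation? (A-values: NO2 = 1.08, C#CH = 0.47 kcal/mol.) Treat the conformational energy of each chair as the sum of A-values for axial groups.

At 1,2 positions (parity opposite): cis → (a,e or e,a); trans → (e,e or a,a).
Best chair for cis: E = 0.47 kcal/mol; best chair for trans: E = 0.00 kcal/mol.
The trans isomer is lower by 0.47 kcal/mol.

trans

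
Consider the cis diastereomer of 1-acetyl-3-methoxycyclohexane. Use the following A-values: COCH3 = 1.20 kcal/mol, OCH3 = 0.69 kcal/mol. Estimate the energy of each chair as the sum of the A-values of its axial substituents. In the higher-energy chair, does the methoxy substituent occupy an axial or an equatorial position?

C1 and C3 have the same parity, so for the cis isomer the two substituents are e,e in one chair and a,a in the other.
Chair I (acetyl axial, methoxy axial): E = 1.89 kcal/mol.
Chair II (acetyl equatorial, methoxy equatorial): E = 0.00 kcal/mol.
Chair I is the less stable (higher-energy) conformer, and in that chair the methoxy group is axial.

axial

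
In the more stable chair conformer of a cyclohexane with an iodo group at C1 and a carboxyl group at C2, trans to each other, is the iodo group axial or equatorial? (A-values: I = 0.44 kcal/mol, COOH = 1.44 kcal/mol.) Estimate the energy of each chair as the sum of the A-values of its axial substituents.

C1 and C2 have opposite parity, so for the trans isomer the two substituents are e,e in one chair and a,a in the other.
Chair I (iodo axial, carboxyl axial): E = 1.88 kcal/mol.
Chair II (iodo equatorial, carboxyl equatorial): E = 0.00 kcal/mol.
Chair II is the more stable (lower-energy) conformer, and in that chair the iodo group is equatorial.

equatorial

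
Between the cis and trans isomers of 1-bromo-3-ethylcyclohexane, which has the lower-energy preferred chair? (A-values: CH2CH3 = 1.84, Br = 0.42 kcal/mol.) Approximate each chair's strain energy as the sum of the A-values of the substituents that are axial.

cis

At 1,3 positions (parity same): cis → (e,e or a,a); trans → (a,e or e,a).
Best chair for cis: E = 0.00 kcal/mol; best chair for trans: E = 0.42 kcal/mol.
The cis isomer is lower by 0.42 kcal/mol.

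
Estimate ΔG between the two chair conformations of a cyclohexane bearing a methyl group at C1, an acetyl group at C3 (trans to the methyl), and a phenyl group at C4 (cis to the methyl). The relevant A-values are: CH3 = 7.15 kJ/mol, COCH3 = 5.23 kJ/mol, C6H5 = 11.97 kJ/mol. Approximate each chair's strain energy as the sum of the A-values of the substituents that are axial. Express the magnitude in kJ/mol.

Chair I (methyl axial, acetyl equatorial, phenyl equatorial): E = 7.15 kJ/mol.
Chair II (methyl equatorial, acetyl axial, phenyl axial): E = 17.20 kJ/mol.
ΔE = 17.20 − 7.15 = 10.05 kJ/mol; chair I is more stable.

10.05 kJ/mol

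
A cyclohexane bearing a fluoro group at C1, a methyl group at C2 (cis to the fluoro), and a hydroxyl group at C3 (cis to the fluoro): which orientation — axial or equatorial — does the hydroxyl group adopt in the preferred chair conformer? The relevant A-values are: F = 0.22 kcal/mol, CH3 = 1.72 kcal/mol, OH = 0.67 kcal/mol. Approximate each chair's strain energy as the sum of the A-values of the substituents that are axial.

Chair I (fluoro axial, methyl equatorial, hydroxyl axial): E = 0.89 kcal/mol.
Chair II (fluoro equatorial, methyl axial, hydroxyl equatorial): E = 1.72 kcal/mol.
Chair I is the more stable (lower-energy) conformer, and in that chair the hydroxyl group is axial.

axial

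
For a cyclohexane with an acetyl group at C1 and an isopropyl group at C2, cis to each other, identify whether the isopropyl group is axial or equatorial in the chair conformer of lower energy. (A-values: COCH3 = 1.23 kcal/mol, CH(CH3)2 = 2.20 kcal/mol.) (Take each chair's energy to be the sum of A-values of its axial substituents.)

C1 and C2 have opposite parity, so for the cis isomer the two substituents are one axial and one equatorial in each chair.
Chair I (acetyl axial, isopropyl equatorial): E = 1.23 kcal/mol.
Chair II (acetyl equatorial, isopropyl axial): E = 2.20 kcal/mol.
Chair I is the more stable (lower-energy) conformer, and in that chair the isopropyl group is equatorial.

equatorial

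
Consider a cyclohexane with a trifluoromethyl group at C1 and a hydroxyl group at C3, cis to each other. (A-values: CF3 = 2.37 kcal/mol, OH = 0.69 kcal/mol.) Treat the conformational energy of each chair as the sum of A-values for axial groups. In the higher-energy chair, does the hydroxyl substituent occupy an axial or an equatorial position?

C1 and C3 have the same parity, so for the cis isomer the two substituents are e,e in one chair and a,a in the other.
Chair I (trifluoromethyl axial, hydroxyl axial): E = 3.06 kcal/mol.
Chair II (trifluoromethyl equatorial, hydroxyl equatorial): E = 0.00 kcal/mol.
Chair I is the less stable (higher-energy) conformer, and in that chair the hydroxyl group is axial.

axial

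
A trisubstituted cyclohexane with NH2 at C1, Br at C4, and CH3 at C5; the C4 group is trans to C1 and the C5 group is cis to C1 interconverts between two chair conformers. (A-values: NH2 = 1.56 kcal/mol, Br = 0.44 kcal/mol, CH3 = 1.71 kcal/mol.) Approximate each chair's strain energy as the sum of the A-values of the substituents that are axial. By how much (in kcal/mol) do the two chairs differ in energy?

Chair I (amino axial, bromo axial, methyl axial): E = 3.71 kcal/mol.
Chair II (amino equatorial, bromo equatorial, methyl equatorial): E = 0.00 kcal/mol.
ΔE = 3.71 − 0.00 = 3.71 kcal/mol; chair II is more stable.

3.71 kcal/mol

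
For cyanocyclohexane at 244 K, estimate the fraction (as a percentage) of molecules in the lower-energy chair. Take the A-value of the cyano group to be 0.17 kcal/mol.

One chair has the cyano group axial (E = 0.17 kcal/mol) and the other has it equatorial (E = 0).
ΔG = 0.17 kcal/mol between the two chairs.
K = exp(ΔG/RT) with R = 1.987×10⁻³ kcal mol⁻¹ K⁻¹ and T = 244 K gives K ≈ 1.42.
Fraction in the lower-energy chair = K/(K+1) = 58.7%.

58.7%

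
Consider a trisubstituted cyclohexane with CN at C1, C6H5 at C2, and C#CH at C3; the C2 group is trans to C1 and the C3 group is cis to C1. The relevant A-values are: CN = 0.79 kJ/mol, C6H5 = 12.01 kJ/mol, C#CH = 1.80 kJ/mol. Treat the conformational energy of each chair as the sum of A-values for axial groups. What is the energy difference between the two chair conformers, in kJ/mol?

Chair I (cyano axial, phenyl axial, ethynyl axial): E = 14.60 kJ/mol.
Chair II (cyano equatorial, phenyl equatorial, ethynyl equatorial): E = 0.00 kJ/mol.
ΔE = 14.60 − 0.00 = 14.60 kJ/mol; chair II is more stable.

14.60 kJ/mol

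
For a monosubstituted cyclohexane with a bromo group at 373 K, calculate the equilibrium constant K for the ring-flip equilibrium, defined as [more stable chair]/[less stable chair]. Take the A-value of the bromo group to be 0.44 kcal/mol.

One chair has the bromo group axial (E = 0.44 kcal/mol) and the other has it equatorial (E = 0).
ΔG = 0.44 kcal/mol between the two chairs.
K = exp(ΔG/RT) with R = 1.987×10⁻³ kcal mol⁻¹ K⁻¹ and T = 373 K gives K ≈ 1.81.

K ≈ 1.81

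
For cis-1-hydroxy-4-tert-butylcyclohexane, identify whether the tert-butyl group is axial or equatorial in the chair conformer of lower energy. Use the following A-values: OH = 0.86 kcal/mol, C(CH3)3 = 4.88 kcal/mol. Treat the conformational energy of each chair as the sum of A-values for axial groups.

equatorial

C1 and C4 have opposite parity, so for the cis isomer the two substituents are one axial and one equatorial in each chair.
Chair I (hydroxyl axial, tert-butyl equatorial): E = 0.86 kcal/mol.
Chair II (hydroxyl equatorial, tert-butyl axial): E = 4.88 kcal/mol.
Chair I is the more stable (lower-energy) conformer, and in that chair the tert-butyl group is equatorial.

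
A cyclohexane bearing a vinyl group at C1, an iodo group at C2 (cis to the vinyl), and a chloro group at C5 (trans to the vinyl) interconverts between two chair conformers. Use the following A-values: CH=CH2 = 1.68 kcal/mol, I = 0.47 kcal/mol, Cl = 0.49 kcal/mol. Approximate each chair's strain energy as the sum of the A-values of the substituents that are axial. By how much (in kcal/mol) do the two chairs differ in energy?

0.72 kcal/mol

Chair I (vinyl axial, iodo equatorial, chloro equatorial): E = 1.68 kcal/mol.
Chair II (vinyl equatorial, iodo axial, chloro axial): E = 0.96 kcal/mol.
ΔE = 1.68 − 0.96 = 0.72 kcal/mol; chair II is more stable.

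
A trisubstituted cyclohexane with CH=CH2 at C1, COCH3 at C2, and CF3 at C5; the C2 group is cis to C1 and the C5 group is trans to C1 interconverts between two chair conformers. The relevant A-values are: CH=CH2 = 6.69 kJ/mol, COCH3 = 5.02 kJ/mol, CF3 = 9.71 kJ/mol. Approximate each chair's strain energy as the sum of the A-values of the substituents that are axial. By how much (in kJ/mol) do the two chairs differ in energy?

Chair I (vinyl axial, acetyl equatorial, trifluoromethyl equatorial): E = 6.69 kJ/mol.
Chair II (vinyl equatorial, acetyl axial, trifluoromethyl axial): E = 14.73 kJ/mol.
ΔE = 14.73 − 6.69 = 8.04 kJ/mol; chair I is more stable.

8.04 kJ/mol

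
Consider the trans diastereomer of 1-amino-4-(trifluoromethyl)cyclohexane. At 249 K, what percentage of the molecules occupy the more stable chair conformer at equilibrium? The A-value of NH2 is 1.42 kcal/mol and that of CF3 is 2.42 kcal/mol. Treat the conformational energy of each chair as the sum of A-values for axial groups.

100.0%

C1 and C4 have opposite parity, so for the trans isomer the two substituents are e,e in one chair and a,a in the other.
Chair I (amino axial, trifluoromethyl axial): E = 3.84 kcal/mol; chair II (amino equatorial, trifluoromethyl equatorial): E = 0.00 kcal/mol.
ΔG = 3.84 kcal/mol between the two chairs.
K = exp(ΔG/RT) with R = 1.987×10⁻³ kcal mol⁻¹ K⁻¹ and T = 249 K gives K ≈ 2.35e+03.
Fraction in the lower-energy chair = K/(K+1) = 100.0%.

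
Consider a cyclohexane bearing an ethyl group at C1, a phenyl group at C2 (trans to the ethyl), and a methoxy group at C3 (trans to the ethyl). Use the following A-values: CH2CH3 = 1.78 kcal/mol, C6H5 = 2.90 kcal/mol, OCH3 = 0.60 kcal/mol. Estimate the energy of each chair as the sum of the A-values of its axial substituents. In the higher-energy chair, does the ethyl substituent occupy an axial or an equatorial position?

axial

Chair I (ethyl axial, phenyl axial, methoxy equatorial): E = 4.68 kcal/mol.
Chair II (ethyl equatorial, phenyl equatorial, methoxy axial): E = 0.60 kcal/mol.
Chair I is the less stable (higher-energy) conformer, and in that chair the ethyl group is axial.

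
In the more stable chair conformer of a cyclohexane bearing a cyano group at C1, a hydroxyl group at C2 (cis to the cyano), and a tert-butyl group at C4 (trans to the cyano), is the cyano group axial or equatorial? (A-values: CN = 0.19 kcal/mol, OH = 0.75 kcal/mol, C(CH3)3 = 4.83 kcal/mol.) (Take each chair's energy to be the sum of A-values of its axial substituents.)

equatorial

Chair I (cyano axial, hydroxyl equatorial, tert-butyl axial): E = 5.02 kcal/mol.
Chair II (cyano equatorial, hydroxyl axial, tert-butyl equatorial): E = 0.75 kcal/mol.
Chair II is the more stable (lower-energy) conformer, and in that chair the cyano group is equatorial.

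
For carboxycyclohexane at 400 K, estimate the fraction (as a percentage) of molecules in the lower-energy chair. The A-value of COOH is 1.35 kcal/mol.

One chair has the carboxyl group axial (E = 1.35 kcal/mol) and the other has it equatorial (E = 0).
ΔG = 1.35 kcal/mol between the two chairs.
K = exp(ΔG/RT) with R = 1.987×10⁻³ kcal mol⁻¹ K⁻¹ and T = 400 K gives K ≈ 5.47.
Fraction in the lower-energy chair = K/(K+1) = 84.5%.

84.5%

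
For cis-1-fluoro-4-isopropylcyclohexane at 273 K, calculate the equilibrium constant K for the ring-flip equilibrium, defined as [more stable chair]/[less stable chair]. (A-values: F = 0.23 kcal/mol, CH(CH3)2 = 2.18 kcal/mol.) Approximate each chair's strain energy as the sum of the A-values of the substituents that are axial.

C1 and C4 have opposite parity, so for the cis isomer the two substituents are one axial and one equatorial in each chair.
Chair I (fluoro axial, isopropyl equatorial): E = 0.23 kcal/mol; chair II (fluoro equatorial, isopropyl axial): E = 2.18 kcal/mol.
ΔG = 1.95 kcal/mol between the two chairs.
K = exp(ΔG/RT) with R = 1.987×10⁻³ kcal mol⁻¹ K⁻¹ and T = 273 K gives K ≈ 36.4.

K ≈ 36.4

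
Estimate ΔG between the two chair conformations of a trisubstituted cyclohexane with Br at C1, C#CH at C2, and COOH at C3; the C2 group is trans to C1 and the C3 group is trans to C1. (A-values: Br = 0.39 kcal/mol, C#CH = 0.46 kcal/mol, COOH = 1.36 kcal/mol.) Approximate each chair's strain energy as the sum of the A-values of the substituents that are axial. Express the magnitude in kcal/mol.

Chair I (bromo axial, ethynyl axial, carboxyl equatorial): E = 0.85 kcal/mol.
Chair II (bromo equatorial, ethynyl equatorial, carboxyl axial): E = 1.36 kcal/mol.
ΔE = 1.36 − 0.85 = 0.51 kcal/mol; chair I is more stable.

0.51 kcal/mol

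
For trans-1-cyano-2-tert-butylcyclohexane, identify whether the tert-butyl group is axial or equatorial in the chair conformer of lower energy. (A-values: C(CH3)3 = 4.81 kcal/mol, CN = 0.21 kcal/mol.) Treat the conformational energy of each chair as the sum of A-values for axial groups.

equatorial

C1 and C2 have opposite parity, so for the trans isomer the two substituents are e,e in one chair and a,a in the other.
Chair I (tert-butyl axial, cyano axial): E = 5.02 kcal/mol.
Chair II (tert-butyl equatorial, cyano equatorial): E = 0.00 kcal/mol.
Chair II is the more stable (lower-energy) conformer, and in that chair the tert-butyl group is equatorial.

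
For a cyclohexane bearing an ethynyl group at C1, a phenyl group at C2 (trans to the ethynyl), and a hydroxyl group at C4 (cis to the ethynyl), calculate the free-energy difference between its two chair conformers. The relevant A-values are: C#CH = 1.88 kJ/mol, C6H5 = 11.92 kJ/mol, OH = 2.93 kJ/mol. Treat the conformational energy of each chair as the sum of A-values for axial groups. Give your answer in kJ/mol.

10.87 kJ/mol

Chair I (ethynyl axial, phenyl axial, hydroxyl equatorial): E = 13.80 kJ/mol.
Chair II (ethynyl equatorial, phenyl equatorial, hydroxyl axial): E = 2.93 kJ/mol.
ΔE = 13.80 − 2.93 = 10.87 kJ/mol; chair II is more stable.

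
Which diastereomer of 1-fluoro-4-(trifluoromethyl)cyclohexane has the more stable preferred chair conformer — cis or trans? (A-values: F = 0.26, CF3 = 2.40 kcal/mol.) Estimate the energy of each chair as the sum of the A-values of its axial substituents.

trans

At 1,4 positions (parity opposite): cis → (a,e or e,a); trans → (e,e or a,a).
Best chair for cis: E = 0.26 kcal/mol; best chair for trans: E = 0.00 kcal/mol.
The trans isomer is lower by 0.26 kcal/mol.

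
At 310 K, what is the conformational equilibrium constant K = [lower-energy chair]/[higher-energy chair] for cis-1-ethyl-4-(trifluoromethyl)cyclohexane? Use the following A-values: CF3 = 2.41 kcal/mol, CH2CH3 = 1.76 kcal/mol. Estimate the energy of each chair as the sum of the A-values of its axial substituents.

K ≈ 2.87

C1 and C4 have opposite parity, so for the cis isomer the two substituents are one axial and one equatorial in each chair.
Chair I (trifluoromethyl axial, ethyl equatorial): E = 2.41 kcal/mol; chair II (trifluoromethyl equatorial, ethyl axial): E = 1.76 kcal/mol.
ΔG = 0.65 kcal/mol between the two chairs.
K = exp(ΔG/RT) with R = 1.987×10⁻³ kcal mol⁻¹ K⁻¹ and T = 310 K gives K ≈ 2.87.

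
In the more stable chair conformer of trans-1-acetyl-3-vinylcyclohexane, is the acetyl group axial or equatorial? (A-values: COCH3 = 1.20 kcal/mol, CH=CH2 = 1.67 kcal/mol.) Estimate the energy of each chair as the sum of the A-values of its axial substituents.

C1 and C3 have the same parity, so for the trans isomer the two substituents are one axial and one equatorial in each chair.
Chair I (acetyl axial, vinyl equatorial): E = 1.20 kcal/mol.
Chair II (acetyl equatorial, vinyl axial): E = 1.67 kcal/mol.
Chair I is the more stable (lower-energy) conformer, and in that chair the acetyl group is axial.

axial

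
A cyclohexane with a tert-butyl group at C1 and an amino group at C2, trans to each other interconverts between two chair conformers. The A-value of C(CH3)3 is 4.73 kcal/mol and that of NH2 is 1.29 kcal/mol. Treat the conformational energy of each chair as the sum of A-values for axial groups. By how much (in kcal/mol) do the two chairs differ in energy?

6.02 kcal/mol

C1 and C2 have opposite parity, so for the trans isomer the two substituents are e,e in one chair and a,a in the other.
Chair I (tert-butyl axial, amino axial): E = 6.02 kcal/mol.
Chair II (tert-butyl equatorial, amino equatorial): E = 0.00 kcal/mol.
ΔE = 6.02 − 0.00 = 6.02 kcal/mol; chair II is more stable.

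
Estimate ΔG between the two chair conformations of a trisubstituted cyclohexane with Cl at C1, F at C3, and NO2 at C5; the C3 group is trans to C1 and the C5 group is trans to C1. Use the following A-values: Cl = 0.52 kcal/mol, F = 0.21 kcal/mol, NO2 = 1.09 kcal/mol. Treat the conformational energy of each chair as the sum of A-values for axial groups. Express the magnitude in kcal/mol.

0.78 kcal/mol

Chair I (chloro axial, fluoro equatorial, nitro equatorial): E = 0.52 kcal/mol.
Chair II (chloro equatorial, fluoro axial, nitro axial): E = 1.30 kcal/mol.
ΔE = 1.30 − 0.52 = 0.78 kcal/mol; chair I is more stable.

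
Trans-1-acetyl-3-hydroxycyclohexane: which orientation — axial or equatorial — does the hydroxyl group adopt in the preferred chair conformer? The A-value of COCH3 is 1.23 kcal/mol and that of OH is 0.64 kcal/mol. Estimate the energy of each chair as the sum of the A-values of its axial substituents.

axial

C1 and C3 have the same parity, so for the trans isomer the two substituents are one axial and one equatorial in each chair.
Chair I (acetyl axial, hydroxyl equatorial): E = 1.23 kcal/mol.
Chair II (acetyl equatorial, hydroxyl axial): E = 0.64 kcal/mol.
Chair II is the more stable (lower-energy) conformer, and in that chair the hydroxyl group is axial.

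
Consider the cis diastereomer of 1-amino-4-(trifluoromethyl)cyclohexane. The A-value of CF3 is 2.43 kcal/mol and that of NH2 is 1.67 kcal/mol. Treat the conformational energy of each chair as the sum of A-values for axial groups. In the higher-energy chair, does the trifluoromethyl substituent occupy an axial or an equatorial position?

C1 and C4 have opposite parity, so for the cis isomer the two substituents are one axial and one equatorial in each chair.
Chair I (trifluoromethyl axial, amino equatorial): E = 2.43 kcal/mol.
Chair II (trifluoromethyl equatorial, amino axial): E = 1.67 kcal/mol.
Chair I is the less stable (higher-energy) conformer, and in that chair the trifluoromethyl group is axial.

axial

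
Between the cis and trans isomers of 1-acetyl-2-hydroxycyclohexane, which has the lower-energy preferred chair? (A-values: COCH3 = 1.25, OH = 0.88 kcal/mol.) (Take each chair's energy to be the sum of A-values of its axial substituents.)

At 1,2 positions (parity opposite): cis → (a,e or e,a); trans → (e,e or a,a).
Best chair for cis: E = 0.88 kcal/mol; best chair for trans: E = 0.00 kcal/mol.
The trans isomer is lower by 0.88 kcal/mol.

trans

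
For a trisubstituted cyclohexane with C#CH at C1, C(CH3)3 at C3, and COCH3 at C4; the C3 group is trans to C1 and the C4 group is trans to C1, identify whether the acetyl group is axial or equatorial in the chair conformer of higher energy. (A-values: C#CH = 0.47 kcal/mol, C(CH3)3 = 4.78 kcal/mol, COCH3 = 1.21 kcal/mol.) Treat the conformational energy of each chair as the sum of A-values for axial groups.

Chair I (ethynyl axial, tert-butyl equatorial, acetyl axial): E = 1.68 kcal/mol.
Chair II (ethynyl equatorial, tert-butyl axial, acetyl equatorial): E = 4.78 kcal/mol.
Chair II is the less stable (higher-energy) conformer, and in that chair the acetyl group is equatorial.

equatorial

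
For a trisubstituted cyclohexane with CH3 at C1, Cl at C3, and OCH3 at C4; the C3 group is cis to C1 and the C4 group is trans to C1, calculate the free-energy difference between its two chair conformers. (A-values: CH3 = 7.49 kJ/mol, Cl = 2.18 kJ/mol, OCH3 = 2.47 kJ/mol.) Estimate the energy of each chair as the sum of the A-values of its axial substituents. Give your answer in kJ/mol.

12.14 kJ/mol

Chair I (methyl axial, chloro axial, methoxy axial): E = 12.14 kJ/mol.
Chair II (methyl equatorial, chloro equatorial, methoxy equatorial): E = 0.00 kJ/mol.
ΔE = 12.14 − 0.00 = 12.14 kJ/mol; chair II is more stable.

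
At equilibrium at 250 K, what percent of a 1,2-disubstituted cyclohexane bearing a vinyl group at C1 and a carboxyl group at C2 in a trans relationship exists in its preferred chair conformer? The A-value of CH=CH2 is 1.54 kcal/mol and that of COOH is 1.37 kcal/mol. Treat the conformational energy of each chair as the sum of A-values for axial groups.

C1 and C2 have opposite parity, so for the trans isomer the two substituents are e,e in one chair and a,a in the other.
Chair I (vinyl axial, carboxyl axial): E = 2.91 kcal/mol; chair II (vinyl equatorial, carboxyl equatorial): E = 0.00 kcal/mol.
ΔG = 2.91 kcal/mol between the two chairs.
K = exp(ΔG/RT) with R = 1.987×10⁻³ kcal mol⁻¹ K⁻¹ and T = 250 K gives K ≈ 350.
Fraction in the lower-energy chair = K/(K+1) = 99.7%.

99.7%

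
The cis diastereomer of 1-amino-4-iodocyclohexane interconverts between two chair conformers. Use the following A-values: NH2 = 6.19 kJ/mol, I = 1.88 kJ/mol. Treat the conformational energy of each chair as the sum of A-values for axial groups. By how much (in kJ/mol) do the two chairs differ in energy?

4.31 kJ/mol

C1 and C4 have opposite parity, so for the cis isomer the two substituents are one axial and one equatorial in each chair.
Chair I (amino axial, iodo equatorial): E = 6.19 kJ/mol.
Chair II (amino equatorial, iodo axial): E = 1.88 kJ/mol.
ΔE = 6.19 − 1.88 = 4.31 kJ/mol; chair II is more stable.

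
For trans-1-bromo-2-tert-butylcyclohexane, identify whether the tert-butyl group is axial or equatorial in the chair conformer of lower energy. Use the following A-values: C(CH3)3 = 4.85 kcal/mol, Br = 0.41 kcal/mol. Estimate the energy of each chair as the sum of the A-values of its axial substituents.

C1 and C2 have opposite parity, so for the trans isomer the two substituents are e,e in one chair and a,a in the other.
Chair I (tert-butyl axial, bromo axial): E = 5.26 kcal/mol.
Chair II (tert-butyl equatorial, bromo equatorial): E = 0.00 kcal/mol.
Chair II is the more stable (lower-energy) conformer, and in that chair the tert-butyl group is equatorial.

equatorial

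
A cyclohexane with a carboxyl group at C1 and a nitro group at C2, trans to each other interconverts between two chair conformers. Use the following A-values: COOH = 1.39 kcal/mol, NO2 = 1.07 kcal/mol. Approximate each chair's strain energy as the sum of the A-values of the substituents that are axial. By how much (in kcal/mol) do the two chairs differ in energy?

2.46 kcal/mol

C1 and C2 have opposite parity, so for the trans isomer the two substituents are e,e in one chair and a,a in the other.
Chair I (carboxyl axial, nitro axial): E = 2.46 kcal/mol.
Chair II (carboxyl equatorial, nitro equatorial): E = 0.00 kcal/mol.
ΔE = 2.46 − 0.00 = 2.46 kcal/mol; chair II is more stable.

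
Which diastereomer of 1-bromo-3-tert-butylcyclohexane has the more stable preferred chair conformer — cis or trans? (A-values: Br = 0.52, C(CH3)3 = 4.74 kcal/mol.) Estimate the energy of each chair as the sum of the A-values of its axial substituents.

At 1,3 positions (parity same): cis → (e,e or a,a); trans → (a,e or e,a).
Best chair for cis: E = 0.00 kcal/mol; best chair for trans: E = 0.52 kcal/mol.
The cis isomer is lower by 0.52 kcal/mol.

cis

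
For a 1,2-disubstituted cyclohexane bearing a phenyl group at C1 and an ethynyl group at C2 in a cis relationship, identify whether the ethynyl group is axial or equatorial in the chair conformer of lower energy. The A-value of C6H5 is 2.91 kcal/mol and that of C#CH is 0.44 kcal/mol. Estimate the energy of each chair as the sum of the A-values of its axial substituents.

C1 and C2 have opposite parity, so for the cis isomer the two substituents are one axial and one equatorial in each chair.
Chair I (phenyl axial, ethynyl equatorial): E = 2.91 kcal/mol.
Chair II (phenyl equatorial, ethynyl axial): E = 0.44 kcal/mol.
Chair II is the more stable (lower-energy) conformer, and in that chair the ethynyl group is axial.

axial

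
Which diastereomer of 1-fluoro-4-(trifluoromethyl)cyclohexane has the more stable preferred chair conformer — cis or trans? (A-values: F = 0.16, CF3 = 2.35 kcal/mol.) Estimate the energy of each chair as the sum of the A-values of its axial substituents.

trans

At 1,4 positions (parity opposite): cis → (a,e or e,a); trans → (e,e or a,a).
Best chair for cis: E = 0.16 kcal/mol; best chair for trans: E = 0.00 kcal/mol.
The trans isomer is lower by 0.16 kcal/mol.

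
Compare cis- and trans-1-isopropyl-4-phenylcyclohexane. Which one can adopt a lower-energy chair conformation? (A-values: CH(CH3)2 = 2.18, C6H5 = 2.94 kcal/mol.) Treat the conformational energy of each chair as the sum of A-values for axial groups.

trans

At 1,4 positions (parity opposite): cis → (a,e or e,a); trans → (e,e or a,a).
Best chair for cis: E = 2.18 kcal/mol; best chair for trans: E = 0.00 kcal/mol.
The trans isomer is lower by 2.18 kcal/mol.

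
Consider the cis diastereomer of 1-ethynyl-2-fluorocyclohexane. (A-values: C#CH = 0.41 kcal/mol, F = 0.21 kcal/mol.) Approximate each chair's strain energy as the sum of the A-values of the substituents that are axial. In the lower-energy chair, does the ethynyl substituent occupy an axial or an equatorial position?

equatorial

C1 and C2 have opposite parity, so for the cis isomer the two substituents are one axial and one equatorial in each chair.
Chair I (ethynyl axial, fluoro equatorial): E = 0.41 kcal/mol.
Chair II (ethynyl equatorial, fluoro axial): E = 0.21 kcal/mol.
Chair II is the more stable (lower-energy) conformer, and in that chair the ethynyl group is equatorial.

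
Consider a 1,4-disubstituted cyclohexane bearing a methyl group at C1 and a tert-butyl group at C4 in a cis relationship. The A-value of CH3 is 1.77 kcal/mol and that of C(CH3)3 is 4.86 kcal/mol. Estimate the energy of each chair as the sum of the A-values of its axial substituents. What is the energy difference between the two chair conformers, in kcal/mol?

3.09 kcal/mol

C1 and C4 have opposite parity, so for the cis isomer the two substituents are one axial and one equatorial in each chair.
Chair I (methyl axial, tert-butyl equatorial): E = 1.77 kcal/mol.
Chair II (methyl equatorial, tert-butyl axial): E = 4.86 kcal/mol.
ΔE = 4.86 − 1.77 = 3.09 kcal/mol; chair I is more stable.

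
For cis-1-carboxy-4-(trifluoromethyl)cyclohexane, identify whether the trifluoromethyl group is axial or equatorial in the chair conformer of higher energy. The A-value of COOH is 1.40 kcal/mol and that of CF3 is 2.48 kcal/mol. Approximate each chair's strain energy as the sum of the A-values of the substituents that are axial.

C1 and C4 have opposite parity, so for the cis isomer the two substituents are one axial and one equatorial in each chair.
Chair I (carboxyl axial, trifluoromethyl equatorial): E = 1.40 kcal/mol.
Chair II (carboxyl equatorial, trifluoromethyl axial): E = 2.48 kcal/mol.
Chair II is the less stable (higher-energy) conformer, and in that chair the trifluoromethyl group is axial.

axial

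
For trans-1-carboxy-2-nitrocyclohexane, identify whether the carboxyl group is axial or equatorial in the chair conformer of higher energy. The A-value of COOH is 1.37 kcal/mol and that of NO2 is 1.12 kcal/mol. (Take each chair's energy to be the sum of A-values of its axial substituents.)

axial

C1 and C2 have opposite parity, so for the trans isomer the two substituents are e,e in one chair and a,a in the other.
Chair I (carboxyl axial, nitro axial): E = 2.49 kcal/mol.
Chair II (carboxyl equatorial, nitro equatorial): E = 0.00 kcal/mol.
Chair I is the less stable (higher-energy) conformer, and in that chair the carboxyl group is axial.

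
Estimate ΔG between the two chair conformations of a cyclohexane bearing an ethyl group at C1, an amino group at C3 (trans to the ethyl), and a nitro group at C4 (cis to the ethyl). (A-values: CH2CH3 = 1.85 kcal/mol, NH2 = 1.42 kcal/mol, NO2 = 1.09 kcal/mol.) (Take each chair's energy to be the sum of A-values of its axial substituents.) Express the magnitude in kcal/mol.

Chair I (ethyl axial, amino equatorial, nitro equatorial): E = 1.85 kcal/mol.
Chair II (ethyl equatorial, amino axial, nitro axial): E = 2.51 kcal/mol.
ΔE = 2.51 − 1.85 = 0.66 kcal/mol; chair I is more stable.

0.66 kcal/mol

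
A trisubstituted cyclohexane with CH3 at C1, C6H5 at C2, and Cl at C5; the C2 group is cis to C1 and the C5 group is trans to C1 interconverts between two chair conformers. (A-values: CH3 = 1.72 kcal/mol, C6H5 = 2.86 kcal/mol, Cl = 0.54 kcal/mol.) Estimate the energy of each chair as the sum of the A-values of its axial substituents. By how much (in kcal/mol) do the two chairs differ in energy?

Chair I (methyl axial, phenyl equatorial, chloro equatorial): E = 1.72 kcal/mol.
Chair II (methyl equatorial, phenyl axial, chloro axial): E = 3.40 kcal/mol.
ΔE = 3.40 − 1.72 = 1.68 kcal/mol; chair I is more stable.

1.68 kcal/mol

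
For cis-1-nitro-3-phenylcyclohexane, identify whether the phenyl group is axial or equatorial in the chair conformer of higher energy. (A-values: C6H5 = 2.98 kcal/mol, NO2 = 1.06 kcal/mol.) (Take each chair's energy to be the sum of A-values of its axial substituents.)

C1 and C3 have the same parity, so for the cis isomer the two substituents are e,e in one chair and a,a in the other.
Chair I (phenyl axial, nitro axial): E = 4.04 kcal/mol.
Chair II (phenyl equatorial, nitro equatorial): E = 0.00 kcal/mol.
Chair I is the less stable (higher-energy) conformer, and in that chair the phenyl group is axial.

axial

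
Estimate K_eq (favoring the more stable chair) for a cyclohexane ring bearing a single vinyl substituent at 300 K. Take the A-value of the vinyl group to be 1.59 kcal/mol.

One chair has the vinyl group axial (E = 1.59 kcal/mol) and the other has it equatorial (E = 0).
ΔG = 1.59 kcal/mol between the two chairs.
K = exp(ΔG/RT) with R = 1.987×10⁻³ kcal mol⁻¹ K⁻¹ and T = 300 K gives K ≈ 14.4.

K ≈ 14.4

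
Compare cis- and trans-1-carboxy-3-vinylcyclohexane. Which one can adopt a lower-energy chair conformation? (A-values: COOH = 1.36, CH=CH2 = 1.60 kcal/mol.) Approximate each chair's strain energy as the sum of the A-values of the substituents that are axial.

cis

At 1,3 positions (parity same): cis → (e,e or a,a); trans → (a,e or e,a).
Best chair for cis: E = 0.00 kcal/mol; best chair for trans: E = 1.36 kcal/mol.
The cis isomer is lower by 1.36 kcal/mol.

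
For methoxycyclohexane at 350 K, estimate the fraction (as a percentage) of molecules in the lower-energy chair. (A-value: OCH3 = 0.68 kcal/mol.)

72.7%

One chair has the methoxy group axial (E = 0.68 kcal/mol) and the other has it equatorial (E = 0).
ΔG = 0.68 kcal/mol between the two chairs.
K = exp(ΔG/RT) with R = 1.987×10⁻³ kcal mol⁻¹ K⁻¹ and T = 350 K gives K ≈ 2.66.
Fraction in the lower-energy chair = K/(K+1) = 72.7%.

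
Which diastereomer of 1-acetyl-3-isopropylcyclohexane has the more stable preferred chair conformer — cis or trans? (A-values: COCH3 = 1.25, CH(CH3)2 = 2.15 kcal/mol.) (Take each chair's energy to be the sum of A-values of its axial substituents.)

At 1,3 positions (parity same): cis → (e,e or a,a); trans → (a,e or e,a).
Best chair for cis: E = 0.00 kcal/mol; best chair for trans: E = 1.25 kcal/mol.
The cis isomer is lower by 1.25 kcal/mol.

cis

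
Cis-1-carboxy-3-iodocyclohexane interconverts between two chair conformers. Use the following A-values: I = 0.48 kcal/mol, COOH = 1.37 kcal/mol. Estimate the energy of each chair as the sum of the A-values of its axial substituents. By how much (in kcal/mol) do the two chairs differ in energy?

1.85 kcal/mol

C1 and C3 have the same parity, so for the cis isomer the two substituents are e,e in one chair and a,a in the other.
Chair I (iodo axial, carboxyl axial): E = 1.85 kcal/mol.
Chair II (iodo equatorial, carboxyl equatorial): E = 0.00 kcal/mol.
ΔE = 1.85 − 0.00 = 1.85 kcal/mol; chair II is more stable.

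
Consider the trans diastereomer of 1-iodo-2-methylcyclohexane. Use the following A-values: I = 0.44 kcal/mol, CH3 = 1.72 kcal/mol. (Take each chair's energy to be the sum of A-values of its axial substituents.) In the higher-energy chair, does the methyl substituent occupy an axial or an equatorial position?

C1 and C2 have opposite parity, so for the trans isomer the two substituents are e,e in one chair and a,a in the other.
Chair I (iodo axial, methyl axial): E = 2.16 kcal/mol.
Chair II (iodo equatorial, methyl equatorial): E = 0.00 kcal/mol.
Chair I is the less stable (higher-energy) conformer, and in that chair the methyl group is axial.

axial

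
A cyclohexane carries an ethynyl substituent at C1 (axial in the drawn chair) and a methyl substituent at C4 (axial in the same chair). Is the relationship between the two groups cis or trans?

C1 and C4 have opposite parity, so their axial bonds point in opposite directions.
With opposite-parity carbons, two substituents on the same face are one axial and one equatorial; opposite faces give both axial or both equatorial.
Here the groups are axial/axial → opposite face → trans.

trans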